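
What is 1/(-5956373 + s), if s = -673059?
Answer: -1/6629432 ≈ -1.5084e-7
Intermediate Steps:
1/(-5956373 + s) = 1/(-5956373 - 673059) = 1/(-6629432) = -1/6629432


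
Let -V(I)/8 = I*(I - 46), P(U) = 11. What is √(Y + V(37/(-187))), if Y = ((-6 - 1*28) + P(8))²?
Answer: 3*√1771273/187 ≈ 21.351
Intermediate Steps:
V(I) = -8*I*(-46 + I) (V(I) = -8*I*(I - 46) = -8*I*(-46 + I))
Y = 529 (Y = ((-6 - 1*28) + 11)² = ((-6 - 28) + 11)² = (-34 + 11)² = (-23)² = 529)
√(Y + V(37/(-187))) = √(529 + 8*(37/(-187))*(46 - 37/(-187))) = √(529 + 8*(37*(-1/187))*(46 - 37*(-1)/187)) = √(529 + 8*(-37/187)*(46 - 1*(-37/187))) = √(529 + 8*(-37/187)*(46 + 37/187)) = √(529 + 8*(-37/187)*(8639/187)) = √(529 - 2557144/34969) = √(15941457/34969) = 3*√1771273/187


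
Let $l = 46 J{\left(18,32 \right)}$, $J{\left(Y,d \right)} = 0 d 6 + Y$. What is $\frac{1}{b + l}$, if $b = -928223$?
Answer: $- \frac{1}{927395} \approx -1.0783 \cdot 10^{-6}$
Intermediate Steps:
$J{\left(Y,d \right)} = Y$ ($J{\left(Y,d \right)} = 0 \cdot 6 + Y = 0 + Y = Y$)
$l = 828$ ($l = 46 \cdot 18 = 828$)
$\frac{1}{b + l} = \frac{1}{-928223 + 828} = \frac{1}{-927395} = - \frac{1}{927395}$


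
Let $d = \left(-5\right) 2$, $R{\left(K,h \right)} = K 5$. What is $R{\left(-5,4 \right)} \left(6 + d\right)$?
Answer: $100$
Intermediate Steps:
$R{\left(K,h \right)} = 5 K$
$d = -10$
$R{\left(-5,4 \right)} \left(6 + d\right) = 5 \left(-5\right) \left(6 - 10\right) = \left(-25\right) \left(-4\right) = 100$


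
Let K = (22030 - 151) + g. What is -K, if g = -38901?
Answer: 17022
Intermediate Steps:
K = -17022 (K = (22030 - 151) - 38901 = 21879 - 38901 = -17022)
-K = -1*(-17022) = 17022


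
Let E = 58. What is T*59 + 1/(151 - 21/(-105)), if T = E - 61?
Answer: -133807/756 ≈ -176.99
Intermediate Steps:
T = -3 (T = 58 - 61 = -3)
T*59 + 1/(151 - 21/(-105)) = -3*59 + 1/(151 - 21/(-105)) = -177 + 1/(151 - 21*(-1/105)) = -177 + 1/(151 + ⅕) = -177 + 1/(756/5) = -177 + 5/756 = -133807/756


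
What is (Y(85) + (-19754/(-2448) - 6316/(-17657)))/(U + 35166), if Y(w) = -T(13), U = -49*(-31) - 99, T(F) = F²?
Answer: -204136907/46511928144 ≈ -0.0043889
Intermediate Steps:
U = 1420 (U = 1519 - 99 = 1420)
Y(w) = -169 (Y(w) = -1*13² = -1*169 = -169)
(Y(85) + (-19754/(-2448) - 6316/(-17657)))/(U + 35166) = (-169 + (-19754/(-2448) - 6316/(-17657)))/(1420 + 35166) = (-169 + (-19754*(-1/2448) - 6316*(-1/17657)))/36586 = (-169 + (581/72 + 6316/17657))*(1/36586) = (-169 + 10713469/1271304)*(1/36586) = -204136907/1271304*1/36586 = -204136907/46511928144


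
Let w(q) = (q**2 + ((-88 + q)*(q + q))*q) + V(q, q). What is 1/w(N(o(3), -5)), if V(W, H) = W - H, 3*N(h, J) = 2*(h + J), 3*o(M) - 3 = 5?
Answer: -729/314188 ≈ -0.0023203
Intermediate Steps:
o(M) = 8/3 (o(M) = 1 + (1/3)*5 = 1 + 5/3 = 8/3)
N(h, J) = 2*J/3 + 2*h/3 (N(h, J) = (2*(h + J))/3 = (2*(J + h))/3 = (2*J + 2*h)/3 = 2*J/3 + 2*h/3)
w(q) = q**2 + 2*q**2*(-88 + q) (w(q) = (q**2 + ((-88 + q)*(q + q))*q) + (q - q) = (q**2 + ((-88 + q)*(2*q))*q) + 0 = (q**2 + (2*q*(-88 + q))*q) + 0 = (q**2 + 2*q**2*(-88 + q)) + 0 = q**2 + 2*q**2*(-88 + q))
1/w(N(o(3), -5)) = 1/(((2/3)*(-5) + (2/3)*(8/3))**2*(-175 + 2*((2/3)*(-5) + (2/3)*(8/3)))) = 1/((-10/3 + 16/9)**2*(-175 + 2*(-10/3 + 16/9))) = 1/((-14/9)**2*(-175 + 2*(-14/9))) = 1/(196*(-175 - 28/9)/81) = 1/((196/81)*(-1603/9)) = 1/(-314188/729) = -729/314188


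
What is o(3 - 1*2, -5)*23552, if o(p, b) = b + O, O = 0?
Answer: -117760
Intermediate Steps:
o(p, b) = b (o(p, b) = b + 0 = b)
o(3 - 1*2, -5)*23552 = -5*23552 = -117760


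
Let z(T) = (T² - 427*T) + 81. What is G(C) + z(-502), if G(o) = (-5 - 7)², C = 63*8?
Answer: 466583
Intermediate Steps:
C = 504
G(o) = 144 (G(o) = (-12)² = 144)
z(T) = 81 + T² - 427*T
G(C) + z(-502) = 144 + (81 + (-502)² - 427*(-502)) = 144 + (81 + 252004 + 214354) = 144 + 466439 = 466583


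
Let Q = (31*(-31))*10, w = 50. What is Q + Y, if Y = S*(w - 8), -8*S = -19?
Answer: -38041/4 ≈ -9510.3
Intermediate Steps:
S = 19/8 (S = -⅛*(-19) = 19/8 ≈ 2.3750)
Q = -9610 (Q = -961*10 = -9610)
Y = 399/4 (Y = 19*(50 - 8)/8 = (19/8)*42 = 399/4 ≈ 99.750)
Q + Y = -9610 + 399/4 = -38041/4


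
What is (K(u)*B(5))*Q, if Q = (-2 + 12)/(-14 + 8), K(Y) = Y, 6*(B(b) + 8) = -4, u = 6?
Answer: 260/3 ≈ 86.667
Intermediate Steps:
B(b) = -26/3 (B(b) = -8 + (⅙)*(-4) = -8 - ⅔ = -26/3)
Q = -5/3 (Q = 10/(-6) = 10*(-⅙) = -5/3 ≈ -1.6667)
(K(u)*B(5))*Q = (6*(-26/3))*(-5/3) = -52*(-5/3) = 260/3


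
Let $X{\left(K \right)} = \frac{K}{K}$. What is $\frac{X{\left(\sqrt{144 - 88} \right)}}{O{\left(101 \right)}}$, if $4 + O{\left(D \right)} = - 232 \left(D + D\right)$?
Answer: $- \frac{1}{46868} \approx -2.1337 \cdot 10^{-5}$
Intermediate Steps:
$X{\left(K \right)} = 1$
$O{\left(D \right)} = -4 - 464 D$ ($O{\left(D \right)} = -4 - 232 \left(D + D\right) = -4 - 232 \cdot 2 D = -4 - 464 D$)
$\frac{X{\left(\sqrt{144 - 88} \right)}}{O{\left(101 \right)}} = 1 \frac{1}{-4 - 46864} = 1 \frac{1}{-46868} = 1 \left(- \frac{1}{46868}\right) = - \frac{1}{46868}$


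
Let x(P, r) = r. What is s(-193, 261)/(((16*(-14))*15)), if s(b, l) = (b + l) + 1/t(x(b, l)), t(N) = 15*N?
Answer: -266221/13154400 ≈ -0.020238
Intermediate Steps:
s(b, l) = b + l + 1/(15*l) (s(b, l) = (b + l) + 1/(15*l) = b + l + 1/(15*l))
s(-193, 261)/(((16*(-14))*15)) = (-193 + 261 + (1/15)/261)/(((16*(-14))*15)) = (-193 + 261 + (1/15)*(1/261))/((-224*15)) = (-193 + 261 + 1/3915)/(-3360) = (266221/3915)*(-1/3360) = -266221/13154400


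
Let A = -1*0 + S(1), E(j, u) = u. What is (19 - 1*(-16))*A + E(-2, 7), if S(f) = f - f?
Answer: 7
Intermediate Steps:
S(f) = 0
A = 0 (A = -1*0 + 0 = 0 + 0 = 0)
(19 - 1*(-16))*A + E(-2, 7) = (19 - 1*(-16))*0 + 7 = (19 + 16)*0 + 7 = 35*0 + 7 = 0 + 7 = 7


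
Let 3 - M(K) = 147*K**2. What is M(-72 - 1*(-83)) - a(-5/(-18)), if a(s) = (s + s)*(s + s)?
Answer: -1440529/81 ≈ -17784.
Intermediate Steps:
a(s) = 4*s**2 (a(s) = (2*s)*(2*s) = 4*s**2)
M(K) = 3 - 147*K**2
M(-72 - 1*(-83)) - a(-5/(-18)) = (3 - 147*(-72 - 1*(-83))**2) - 4*(-5/(-18))**2 = (3 - 147*(-72 + 83)**2) - 4*(-5*(-1/18))**2 = (3 - 147*11**2) - 4*(5/18)**2 = (3 - 147*121) - 4*25/324 = (3 - 17787) - 1*25/81 = -17784 - 25/81 = -1440529/81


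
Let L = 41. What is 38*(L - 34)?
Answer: 266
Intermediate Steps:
38*(L - 34) = 38*(41 - 34) = 38*7 = 266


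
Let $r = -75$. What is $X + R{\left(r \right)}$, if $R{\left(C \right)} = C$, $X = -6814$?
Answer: $-6889$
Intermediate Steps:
$X + R{\left(r \right)} = -6814 - 75 = -6889$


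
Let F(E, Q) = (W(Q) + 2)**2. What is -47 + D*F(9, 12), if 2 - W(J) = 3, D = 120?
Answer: 73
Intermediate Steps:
W(J) = -1 (W(J) = 2 - 1*3 = 2 - 3 = -1)
F(E, Q) = 1 (F(E, Q) = (-1 + 2)**2 = 1**2 = 1)
-47 + D*F(9, 12) = -47 + 120*1 = -47 + 120 = 73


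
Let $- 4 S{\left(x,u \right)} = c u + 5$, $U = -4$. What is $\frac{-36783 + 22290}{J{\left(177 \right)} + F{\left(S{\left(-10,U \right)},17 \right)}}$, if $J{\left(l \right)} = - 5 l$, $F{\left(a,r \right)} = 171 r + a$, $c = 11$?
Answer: $- \frac{19324}{2709} \approx -7.1333$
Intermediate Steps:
$S{\left(x,u \right)} = - \frac{5}{4} - \frac{11 u}{4}$ ($S{\left(x,u \right)} = - \frac{11 u + 5}{4} = - \frac{5 + 11 u}{4} = - \frac{5}{4} - \frac{11 u}{4}$)
$F{\left(a,r \right)} = a + 171 r$
$\frac{-36783 + 22290}{J{\left(177 \right)} + F{\left(S{\left(-10,U \right)},17 \right)}} = \frac{-36783 + 22290}{\left(-5\right) 177 + \left(\left(- \frac{5}{4} - -11\right) + 171 \cdot 17\right)} = - \frac{14493}{-885 + \left(\left(- \frac{5}{4} + 11\right) + 2907\right)} = - \frac{14493}{-885 + \left(\frac{39}{4} + 2907\right)} = - \frac{14493}{-885 + \frac{11667}{4}} = - \frac{14493}{\frac{8127}{4}} = \left(-14493\right) \frac{4}{8127} = - \frac{19324}{2709}$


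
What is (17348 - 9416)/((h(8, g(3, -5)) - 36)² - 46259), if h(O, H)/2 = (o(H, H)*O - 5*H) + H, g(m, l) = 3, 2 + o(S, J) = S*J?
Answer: -7932/43555 ≈ -0.18211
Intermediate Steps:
o(S, J) = -2 + J*S (o(S, J) = -2 + S*J = -2 + J*S)
h(O, H) = -8*H + 2*O*(-2 + H²) (h(O, H) = 2*(((-2 + H*H)*O - 5*H) + H) = 2*(((-2 + H²)*O - 5*H) + H) = 2*((O*(-2 + H²) - 5*H) + H) = 2*((-5*H + O*(-2 + H²)) + H) = 2*(-4*H + O*(-2 + H²)) = -8*H + 2*O*(-2 + H²))
(17348 - 9416)/((h(8, g(3, -5)) - 36)² - 46259) = (17348 - 9416)/(((-8*3 + 2*8*(-2 + 3²)) - 36)² - 46259) = 7932/(((-24 + 2*8*(-2 + 9)) - 36)² - 46259) = 7932/(((-24 + 2*8*7) - 36)² - 46259) = 7932/(((-24 + 112) - 36)² - 46259) = 7932/((88 - 36)² - 46259) = 7932/(52² - 46259) = 7932/(2704 - 46259) = 7932/(-43555) = 7932*(-1/43555) = -7932/43555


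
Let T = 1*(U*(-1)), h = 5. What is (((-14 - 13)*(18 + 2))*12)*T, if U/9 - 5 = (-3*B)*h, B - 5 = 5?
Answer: -8456400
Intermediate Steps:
B = 10 (B = 5 + 5 = 10)
U = -1305 (U = 45 + 9*(-3*10*5) = 45 + 9*(-30*5) = 45 + 9*(-150) = 45 - 1350 = -1305)
T = 1305 (T = 1*(-1305*(-1)) = 1*1305 = 1305)
(((-14 - 13)*(18 + 2))*12)*T = (((-14 - 13)*(18 + 2))*12)*1305 = (-27*20*12)*1305 = -540*12*1305 = -6480*1305 = -8456400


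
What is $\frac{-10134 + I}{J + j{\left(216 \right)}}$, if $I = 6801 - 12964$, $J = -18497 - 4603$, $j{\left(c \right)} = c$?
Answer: $\frac{16297}{22884} \approx 0.71216$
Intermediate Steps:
$J = -23100$
$I = -6163$ ($I = 6801 - 12964 = -6163$)
$\frac{-10134 + I}{J + j{\left(216 \right)}} = \frac{-10134 - 6163}{-23100 + 216} = - \frac{16297}{-22884} = \left(-16297\right) \left(- \frac{1}{22884}\right) = \frac{16297}{22884}$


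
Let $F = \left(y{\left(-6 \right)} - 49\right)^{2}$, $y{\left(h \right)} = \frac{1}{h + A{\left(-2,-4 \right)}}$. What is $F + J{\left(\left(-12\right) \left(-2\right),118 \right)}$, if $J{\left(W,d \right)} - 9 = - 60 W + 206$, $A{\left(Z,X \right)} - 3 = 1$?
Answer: $\frac{4901}{4} \approx 1225.3$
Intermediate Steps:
$A{\left(Z,X \right)} = 4$ ($A{\left(Z,X \right)} = 3 + 1 = 4$)
$J{\left(W,d \right)} = 215 - 60 W$ ($J{\left(W,d \right)} = 9 - \left(-206 + 60 W\right) = 215 - 60 W$)
$y{\left(h \right)} = \frac{1}{4 + h}$ ($y{\left(h \right)} = \frac{1}{h + 4} = \frac{1}{4 + h}$)
$F = \frac{9801}{4}$ ($F = \left(\frac{1}{4 - 6} - 49\right)^{2} = \left(\frac{1}{-2} - 49\right)^{2} = \left(- \frac{1}{2} - 49\right)^{2} = \left(- \frac{99}{2}\right)^{2} = \frac{9801}{4} \approx 2450.3$)
$F + J{\left(\left(-12\right) \left(-2\right),118 \right)} = \frac{9801}{4} + \left(215 - 60 \left(\left(-12\right) \left(-2\right)\right)\right) = \frac{9801}{4} + \left(215 - 1440\right) = \frac{9801}{4} - 1225 = \frac{4901}{4}$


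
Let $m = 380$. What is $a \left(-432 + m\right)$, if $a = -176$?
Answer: $9152$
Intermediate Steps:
$a \left(-432 + m\right) = - 176 \left(-432 + 380\right) = \left(-176\right) \left(-52\right) = 9152$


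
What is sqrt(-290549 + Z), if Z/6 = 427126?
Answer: sqrt(2272207) ≈ 1507.4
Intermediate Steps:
Z = 2562756 (Z = 6*427126 = 2562756)
sqrt(-290549 + Z) = sqrt(-290549 + 2562756) = sqrt(2272207)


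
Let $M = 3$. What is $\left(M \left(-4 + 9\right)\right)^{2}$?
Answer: $225$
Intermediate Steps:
$\left(M \left(-4 + 9\right)\right)^{2} = \left(3 \left(-4 + 9\right)\right)^{2} = \left(3 \cdot 5\right)^{2} = 15^{2} = 225$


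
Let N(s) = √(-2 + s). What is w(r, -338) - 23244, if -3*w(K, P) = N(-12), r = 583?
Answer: -23244 - I*√14/3 ≈ -23244.0 - 1.2472*I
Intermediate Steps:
w(K, P) = -I*√14/3 (w(K, P) = -√(-2 - 12)/3 = -I*√14/3)
w(r, -338) - 23244 = -I*√14/3 - 23244 = -23244 - I*√14/3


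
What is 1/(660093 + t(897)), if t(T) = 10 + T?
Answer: 1/661000 ≈ 1.5129e-6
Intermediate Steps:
1/(660093 + t(897)) = 1/(660093 + (10 + 897)) = 1/(660093 + 907) = 1/661000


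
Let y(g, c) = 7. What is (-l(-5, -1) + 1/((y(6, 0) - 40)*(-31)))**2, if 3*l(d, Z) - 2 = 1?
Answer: 1044484/1046529 ≈ 0.99805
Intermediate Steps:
l(d, Z) = 1 (l(d, Z) = 2/3 + (1/3)*1 = 2/3 + 1/3 = 1)
(-l(-5, -1) + 1/((y(6, 0) - 40)*(-31)))**2 = (-1*1 + 1/((7 - 40)*(-31)))**2 = (-1 - 1/31/(-33))**2 = (-1 - 1/33*(-1/31))**2 = (-1 + 1/1023)**2 = (-1022/1023)**2 = 1044484/1046529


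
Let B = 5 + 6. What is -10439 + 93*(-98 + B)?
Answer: -18530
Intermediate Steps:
B = 11
-10439 + 93*(-98 + B) = -10439 + 93*(-98 + 11) = -10439 + 93*(-87) = -10439 - 8091 = -18530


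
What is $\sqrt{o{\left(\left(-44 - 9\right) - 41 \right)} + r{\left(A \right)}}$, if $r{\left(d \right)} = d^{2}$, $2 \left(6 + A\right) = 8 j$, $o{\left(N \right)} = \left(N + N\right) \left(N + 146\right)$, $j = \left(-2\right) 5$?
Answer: $2 i \sqrt{1915} \approx 87.521 i$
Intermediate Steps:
$j = -10$
$o{\left(N \right)} = 2 N \left(146 + N\right)$
$A = -46$ ($A = -6 + \frac{8 \left(-10\right)}{2} = -6 + \frac{1}{2} \left(-80\right) = -6 - 40 = -46$)
$\sqrt{o{\left(\left(-44 - 9\right) - 41 \right)} + r{\left(A \right)}} = \sqrt{2 \left(\left(-44 - 9\right) - 41\right) \left(146 - 94\right) + \left(-46\right)^{2}} = \sqrt{2 \left(-53 - 41\right) \left(146 - 94\right) + 2116} = \sqrt{2 \left(-94\right) \left(146 - 94\right) + 2116} = \sqrt{2 \left(-94\right) 52 + 2116} = \sqrt{-9776 + 2116} = \sqrt{-7660} = 2 i \sqrt{1915}$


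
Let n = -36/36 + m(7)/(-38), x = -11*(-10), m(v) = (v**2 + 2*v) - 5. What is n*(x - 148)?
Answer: 96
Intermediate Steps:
m(v) = -5 + v**2 + 2*v
x = 110
n = -48/19 (n = -36/36 + (-5 + 7**2 + 2*7)/(-38) = -36*1/36 + (-5 + 49 + 14)*(-1/38) = -1 + 58*(-1/38) = -1 - 29/19 = -48/19 ≈ -2.5263)
n*(x - 148) = -48*(110 - 148)/19 = -48/19*(-38) = 96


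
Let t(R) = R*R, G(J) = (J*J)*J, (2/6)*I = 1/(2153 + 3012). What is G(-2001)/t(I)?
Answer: -23748676310003025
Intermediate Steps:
I = 3/5165 (I = 3/(2153 + 3012) = 3/5165 ≈ 0.00058083)
G(J) = J³ (G(J) = J²*J = J³)
t(R) = R²
G(-2001)/t(I) = (-2001)³/((3/5165)²) = -8012006001/9/26677225 = -8012006001*26677225/9 = -23748676310003025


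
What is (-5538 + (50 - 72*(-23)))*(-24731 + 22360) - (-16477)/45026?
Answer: 409091483949/45026 ≈ 9.0857e+6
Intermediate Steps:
(-5538 + (50 - 72*(-23)))*(-24731 + 22360) - (-16477)/45026 = (-5538 + (50 + 1656))*(-2371) - (-16477)/45026 = (-5538 + 1706)*(-2371) - 1*(-16477/45026) = -3832*(-2371) + 16477/45026 = 9085672 + 16477/45026 = 409091483949/45026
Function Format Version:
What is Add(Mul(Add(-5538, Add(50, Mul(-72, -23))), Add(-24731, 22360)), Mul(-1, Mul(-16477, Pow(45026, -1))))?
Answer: Rational(409091483949, 45026) ≈ 9.0857e+6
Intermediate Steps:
Add(Mul(Add(-5538, Add(50, Mul(-72, -23))), Add(-24731, 22360)), Mul(-1, Mul(-16477, Pow(45026, -1)))) = Add(Mul(Add(-5538, Add(50, 1656)), -2371), Mul(-1, Mul(-16477, Rational(1, 45026)))) = Add(Mul(Add(-5538, 1706), -2371), Mul(-1, Rational(-16477, 45026))) = Add(Mul(-3832, -2371), Rational(16477, 45026)) = Add(9085672, Rational(16477, 45026)) = Rational(409091483949, 45026)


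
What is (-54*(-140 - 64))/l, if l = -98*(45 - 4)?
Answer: -5508/2009 ≈ -2.7417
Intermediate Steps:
l = -4018 (l = -98*41 = -4018)
(-54*(-140 - 64))/l = -54*(-140 - 64)/(-4018) = -54*(-204)*(-1/4018) = 11016*(-1/4018) = -5508/2009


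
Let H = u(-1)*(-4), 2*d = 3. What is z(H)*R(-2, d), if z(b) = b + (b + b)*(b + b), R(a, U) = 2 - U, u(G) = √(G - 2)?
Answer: -96 - 2*I*√3 ≈ -96.0 - 3.4641*I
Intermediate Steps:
d = 3/2 (d = (½)*3 = 3/2 ≈ 1.5000)
u(G) = √(-2 + G)
H = -4*I*√3 (H = √(-2 - 1)*(-4) = √(-3)*(-4) = (I*√3)*(-4) = -4*I*√3 ≈ -6.9282*I)
z(b) = b + 4*b² (z(b) = b + (2*b)*(2*b) = b + 4*b²)
z(H)*R(-2, d) = ((-4*I*√3)*(1 + 4*(-4*I*√3)))*(2 - 1*3/2) = ((-4*I*√3)*(1 - 16*I*√3))*(2 - 3/2) = -4*I*√3*(1 - 16*I*√3)*(½) = -2*I*√3*(1 - 16*I*√3)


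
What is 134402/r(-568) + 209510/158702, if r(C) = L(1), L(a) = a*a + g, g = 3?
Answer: 73050357/2174 ≈ 33602.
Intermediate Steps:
L(a) = 3 + a² (L(a) = a*a + 3 = a² + 3 = 3 + a²)
r(C) = 4 (r(C) = 3 + 1² = 3 + 1 = 4)
134402/r(-568) + 209510/158702 = 134402/4 + 209510/158702 = 134402*(¼) + 209510*(1/158702) = 67201/2 + 1435/1087 = 73050357/2174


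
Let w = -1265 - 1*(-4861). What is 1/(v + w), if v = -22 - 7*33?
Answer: 1/3343 ≈ 0.00029913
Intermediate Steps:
w = 3596 (w = -1265 + 4861 = 3596)
v = -253 (v = -22 - 231 = -253)
1/(v + w) = 1/(-253 + 3596) = 1/3343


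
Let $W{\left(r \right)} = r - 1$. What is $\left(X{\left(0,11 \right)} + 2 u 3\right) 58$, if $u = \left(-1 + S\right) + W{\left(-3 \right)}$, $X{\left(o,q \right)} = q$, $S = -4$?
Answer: $-2494$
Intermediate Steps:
$W{\left(r \right)} = -1 + r$ ($W{\left(r \right)} = r - 1 = -1 + r$)
$u = -9$ ($u = \left(-1 - 4\right) - 4 = -5 - 4 = -9$)
$\left(X{\left(0,11 \right)} + 2 u 3\right) 58 = \left(11 + 2 \left(-9\right) 3\right) 58 = \left(11 - 54\right) 58 = \left(-43\right) 58 = -2494$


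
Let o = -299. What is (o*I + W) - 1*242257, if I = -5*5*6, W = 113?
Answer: -197294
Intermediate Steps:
I = -150 (I = -25*6 = -150)
(o*I + W) - 1*242257 = (-299*(-150) + 113) - 1*242257 = (44850 + 113) - 242257 = 44963 - 242257 = -197294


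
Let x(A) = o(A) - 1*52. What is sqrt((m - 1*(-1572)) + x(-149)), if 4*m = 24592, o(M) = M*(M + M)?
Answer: sqrt(52070) ≈ 228.19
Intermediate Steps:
o(M) = 2*M**2 (o(M) = M*(2*M) = 2*M**2)
m = 6148 (m = (1/4)*24592 = 6148)
x(A) = -52 + 2*A**2 (x(A) = 2*A**2 - 1*52 = 2*A**2 - 52 = -52 + 2*A**2)
sqrt((m - 1*(-1572)) + x(-149)) = sqrt((6148 - 1*(-1572)) + (-52 + 2*(-149)**2)) = sqrt((6148 + 1572) + (-52 + 2*22201)) = sqrt(7720 + (-52 + 44402)) = sqrt(7720 + 44350) = sqrt(52070)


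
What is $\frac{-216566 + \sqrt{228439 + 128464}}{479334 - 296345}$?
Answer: $- \frac{216566}{182989} + \frac{\sqrt{356903}}{182989} \approx -1.1802$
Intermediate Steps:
$\frac{-216566 + \sqrt{228439 + 128464}}{479334 - 296345} = \frac{-216566 + \sqrt{356903}}{182989} = \left(-216566 + \sqrt{356903}\right) \frac{1}{182989} = - \frac{216566}{182989} + \frac{\sqrt{356903}}{182989}$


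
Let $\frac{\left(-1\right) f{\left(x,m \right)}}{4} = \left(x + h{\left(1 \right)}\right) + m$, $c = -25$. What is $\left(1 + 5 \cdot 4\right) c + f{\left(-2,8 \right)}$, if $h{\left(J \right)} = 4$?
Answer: $-565$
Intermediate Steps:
$f{\left(x,m \right)} = -16 - 4 m - 4 x$ ($f{\left(x,m \right)} = - 4 \left(\left(x + 4\right) + m\right) = - 4 \left(\left(4 + x\right) + m\right) = - 4 \left(4 + m + x\right) = -16 - 4 m - 4 x$)
$\left(1 + 5 \cdot 4\right) c + f{\left(-2,8 \right)} = \left(1 + 5 \cdot 4\right) \left(-25\right) - 40 = \left(1 + 20\right) \left(-25\right) - 40 = 21 \left(-25\right) - 40 = -525 - 40 = -565$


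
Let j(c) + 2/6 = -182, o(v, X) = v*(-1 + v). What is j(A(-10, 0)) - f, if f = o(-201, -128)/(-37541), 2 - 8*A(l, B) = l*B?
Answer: -20413121/112623 ≈ -181.25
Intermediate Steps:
A(l, B) = ¼ - B*l/8 (A(l, B) = ¼ - l*B/8 = ¼ - B*l/8)
j(c) = -547/3 (j(c) = -⅓ - 182 = -547/3)
f = -40602/37541 (f = -201*(-1 - 201)/(-37541) = -201*(-202)*(-1/37541) = 40602*(-1/37541) = -40602/37541 ≈ -1.0815)
j(A(-10, 0)) - f = -547/3 - 1*(-40602/37541) = -547/3 + 40602/37541 = -20413121/112623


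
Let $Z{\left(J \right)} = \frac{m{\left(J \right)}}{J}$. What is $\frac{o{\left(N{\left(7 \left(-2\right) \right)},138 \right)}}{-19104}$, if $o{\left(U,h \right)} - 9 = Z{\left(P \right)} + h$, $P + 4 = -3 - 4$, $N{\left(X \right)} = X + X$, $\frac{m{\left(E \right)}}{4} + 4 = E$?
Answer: $- \frac{559}{70048} \approx -0.0079802$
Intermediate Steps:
$m{\left(E \right)} = -16 + 4 E$
$N{\left(X \right)} = 2 X$
$P = -11$ ($P = -4 - 7 = -11$)
$Z{\left(J \right)} = \frac{-16 + 4 J}{J}$
$o{\left(U,h \right)} = \frac{159}{11} + h$ ($o{\left(U,h \right)} = 9 + \left(\left(4 - \frac{16}{-11}\right) + h\right) = 9 + \left(\left(4 - - \frac{16}{11}\right) + h\right) = 9 + \left(\left(4 + \frac{16}{11}\right) + h\right) = 9 + \left(\frac{60}{11} + h\right) = \frac{159}{11} + h$)
$\frac{o{\left(N{\left(7 \left(-2\right) \right)},138 \right)}}{-19104} = \frac{\frac{159}{11} + 138}{-19104} = \frac{1677}{11} \left(- \frac{1}{19104}\right) = - \frac{559}{70048}$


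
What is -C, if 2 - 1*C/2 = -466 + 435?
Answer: -66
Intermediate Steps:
C = 66 (C = 4 - 2*(-466 + 435) = 4 - 2*(-31) = 4 + 62 = 66)
-C = -1*66 = -66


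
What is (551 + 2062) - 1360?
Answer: 1253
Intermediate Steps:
(551 + 2062) - 1360 = 2613 - 1360 = 1253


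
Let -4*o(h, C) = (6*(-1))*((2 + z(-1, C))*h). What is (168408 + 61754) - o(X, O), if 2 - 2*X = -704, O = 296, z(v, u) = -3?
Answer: 461383/2 ≈ 2.3069e+5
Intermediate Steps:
X = 353 (X = 1 - ½*(-704) = 1 + 352 = 353)
o(h, C) = -3*h/2 (o(h, C) = -6*(-1)*(2 - 3)*h/4 = -(-3)*(-h)/2 = -3*h/2)
(168408 + 61754) - o(X, O) = (168408 + 61754) - (-3)*353/2 = 230162 - 1*(-1059/2) = 230162 + 1059/2 = 461383/2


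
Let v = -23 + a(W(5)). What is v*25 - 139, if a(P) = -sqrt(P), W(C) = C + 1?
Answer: -714 - 25*sqrt(6) ≈ -775.24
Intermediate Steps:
W(C) = 1 + C
v = -23 - sqrt(6) (v = -23 - sqrt(1 + 5) = -23 - sqrt(6) ≈ -25.449)
v*25 - 139 = (-23 - sqrt(6))*25 - 139 = (-575 - 25*sqrt(6)) - 139 = -714 - 25*sqrt(6)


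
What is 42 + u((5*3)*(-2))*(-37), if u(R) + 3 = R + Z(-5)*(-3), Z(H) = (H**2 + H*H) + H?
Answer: 6258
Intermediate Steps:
Z(H) = H + 2*H**2 (Z(H) = (H**2 + H**2) + H = 2*H**2 + H = H + 2*H**2)
u(R) = -138 + R (u(R) = -3 + (R - 5*(1 + 2*(-5))*(-3)) = -3 + (R - 5*(1 - 10)*(-3)) = -3 + (R - 5*(-9)*(-3)) = -3 + (R + 45*(-3)) = -3 + (R - 135) = -3 + (-135 + R) = -138 + R)
42 + u((5*3)*(-2))*(-37) = 42 + (-138 + (5*3)*(-2))*(-37) = 42 + (-138 + 15*(-2))*(-37) = 42 + (-138 - 30)*(-37) = 42 - 168*(-37) = 42 + 6216 = 6258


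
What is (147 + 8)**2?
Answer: 24025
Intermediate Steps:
(147 + 8)**2 = 155**2 = 24025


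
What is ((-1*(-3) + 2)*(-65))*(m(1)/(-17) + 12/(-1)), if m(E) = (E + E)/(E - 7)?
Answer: 198575/51 ≈ 3893.6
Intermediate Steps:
m(E) = 2*E/(-7 + E) (m(E) = (2*E)/(-7 + E) = 2*E/(-7 + E))
((-1*(-3) + 2)*(-65))*(m(1)/(-17) + 12/(-1)) = ((-1*(-3) + 2)*(-65))*((2*1/(-7 + 1))/(-17) + 12/(-1)) = ((3 + 2)*(-65))*((2*1/(-6))*(-1/17) + 12*(-1)) = (5*(-65))*((2*1*(-1/6))*(-1/17) - 12) = -325*(-1/3*(-1/17) - 12) = -325*(1/51 - 12) = -325*(-611/51) = 198575/51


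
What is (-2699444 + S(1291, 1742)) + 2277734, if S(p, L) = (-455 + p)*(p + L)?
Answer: 2113878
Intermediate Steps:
S(p, L) = (-455 + p)*(L + p)
(-2699444 + S(1291, 1742)) + 2277734 = (-2699444 + (1291² - 455*1742 - 455*1291 + 1742*1291)) + 2277734 = (-2699444 + (1666681 - 792610 - 587405 + 2248922)) + 2277734 = (-2699444 + 2535588) + 2277734 = -163856 + 2277734 = 2113878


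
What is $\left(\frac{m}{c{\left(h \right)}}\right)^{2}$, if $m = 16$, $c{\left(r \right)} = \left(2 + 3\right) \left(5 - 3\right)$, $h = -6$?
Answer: $\frac{64}{25} \approx 2.56$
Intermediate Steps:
$c{\left(r \right)} = 10$ ($c{\left(r \right)} = 5 \cdot 2 = 10$)
$\left(\frac{m}{c{\left(h \right)}}\right)^{2} = \left(\frac{16}{10}\right)^{2} = \left(16 \cdot \frac{1}{10}\right)^{2} = \left(\frac{8}{5}\right)^{2} = \frac{64}{25}$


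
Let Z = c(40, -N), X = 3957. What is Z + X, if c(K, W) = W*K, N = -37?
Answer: 5437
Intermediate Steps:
c(K, W) = K*W
Z = 1480 (Z = 40*(-1*(-37)) = 40*37 = 1480)
Z + X = 1480 + 3957 = 5437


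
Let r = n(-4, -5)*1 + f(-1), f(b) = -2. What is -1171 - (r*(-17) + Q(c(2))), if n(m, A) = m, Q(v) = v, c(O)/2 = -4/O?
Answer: -1269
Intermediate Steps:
c(O) = -8/O (c(O) = 2*(-4/O) = -8/O)
r = -6 (r = -4*1 - 2 = -4 - 2 = -6)
-1171 - (r*(-17) + Q(c(2))) = -1171 - (-6*(-17) - 8/2) = -1171 - (102 - 8*½) = -1171 - (102 - 4) = -1171 - 1*98 = -1171 - 98 = -1269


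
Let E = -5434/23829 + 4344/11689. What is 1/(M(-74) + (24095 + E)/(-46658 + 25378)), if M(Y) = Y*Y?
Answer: 91188787872/499246550181359 ≈ 0.00018265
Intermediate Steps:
M(Y) = Y²
E = 3076550/21425937 (E = -5434*1/23829 + 4344*(1/11689) = -418/1833 + 4344/11689 = 3076550/21425937 ≈ 0.14359)
1/(M(-74) + (24095 + E)/(-46658 + 25378)) = 1/((-74)² + (24095 + 3076550/21425937)/(-46658 + 25378)) = 1/(5476 + (516261028565/21425937)/(-21280)) = 1/(5476 + (516261028565/21425937)*(-1/21280)) = 1/(5476 - 103252205713/91188787872) = 1/(499246550181359/91188787872) = 91188787872/499246550181359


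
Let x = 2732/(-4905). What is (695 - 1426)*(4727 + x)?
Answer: -16946921393/4905 ≈ -3.4550e+6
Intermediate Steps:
x = -2732/4905 (x = 2732*(-1/4905) = -2732/4905 ≈ -0.55698)
(695 - 1426)*(4727 + x) = (695 - 1426)*(4727 - 2732/4905) = -731*23183203/4905 = -16946921393/4905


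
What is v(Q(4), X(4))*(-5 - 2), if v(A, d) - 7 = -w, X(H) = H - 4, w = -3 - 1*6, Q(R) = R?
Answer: -112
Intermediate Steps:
w = -9 (w = -3 - 6 = -9)
X(H) = -4 + H
v(A, d) = 16 (v(A, d) = 7 - 1*(-9) = 7 + 9 = 16)
v(Q(4), X(4))*(-5 - 2) = 16*(-5 - 2) = 16*(-7) = -112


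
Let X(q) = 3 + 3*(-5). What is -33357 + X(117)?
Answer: -33369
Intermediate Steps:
X(q) = -12 (X(q) = 3 - 15 = -12)
-33357 + X(117) = -33357 - 12 = -33369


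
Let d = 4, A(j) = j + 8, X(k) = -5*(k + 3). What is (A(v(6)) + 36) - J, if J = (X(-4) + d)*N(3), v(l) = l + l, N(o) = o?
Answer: 29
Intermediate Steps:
v(l) = 2*l
X(k) = -15 - 5*k (X(k) = -5*(3 + k) = -15 - 5*k)
A(j) = 8 + j
J = 27 (J = ((-15 - 5*(-4)) + 4)*3 = ((-15 + 20) + 4)*3 = (5 + 4)*3 = 9*3 = 27)
(A(v(6)) + 36) - J = ((8 + 2*6) + 36) - 1*27 = ((8 + 12) + 36) - 27 = (20 + 36) - 27 = 56 - 27 = 29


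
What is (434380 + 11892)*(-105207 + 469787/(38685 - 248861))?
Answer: -154190157215087/3284 ≈ -4.6952e+10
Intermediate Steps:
(434380 + 11892)*(-105207 + 469787/(38685 - 248861)) = 446272*(-105207 + 469787/(-210176)) = 446272*(-105207 + 469787*(-1/210176)) = 446272*(-105207 - 469787/210176) = 446272*(-22112456219/210176) = -154190157215087/3284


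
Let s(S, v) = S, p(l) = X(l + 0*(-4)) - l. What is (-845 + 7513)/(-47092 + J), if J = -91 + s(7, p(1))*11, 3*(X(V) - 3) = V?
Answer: -3334/23553 ≈ -0.14155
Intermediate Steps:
X(V) = 3 + V/3
p(l) = 3 - 2*l/3 (p(l) = (3 + (l + 0*(-4))/3) - l = (3 + (l + 0)/3) - l = (3 + l/3) - l = 3 - 2*l/3)
J = -14 (J = -91 + 7*11 = -91 + 77 = -14)
(-845 + 7513)/(-47092 + J) = (-845 + 7513)/(-47092 - 14) = 6668/(-47106) = 6668*(-1/47106) = -3334/23553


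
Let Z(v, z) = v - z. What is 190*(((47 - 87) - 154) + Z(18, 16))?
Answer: -36480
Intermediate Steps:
190*(((47 - 87) - 154) + Z(18, 16)) = 190*(((47 - 87) - 154) + (18 - 1*16)) = 190*((-40 - 154) + (18 - 16)) = 190*(-194 + 2) = 190*(-192) = -36480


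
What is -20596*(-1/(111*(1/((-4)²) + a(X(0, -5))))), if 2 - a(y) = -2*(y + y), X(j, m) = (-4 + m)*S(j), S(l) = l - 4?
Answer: 17344/13653 ≈ 1.2703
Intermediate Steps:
S(l) = -4 + l
X(j, m) = (-4 + j)*(-4 + m) (X(j, m) = (-4 + m)*(-4 + j) = (-4 + j)*(-4 + m))
a(y) = 2 + 4*y (a(y) = 2 - (-2)*(y + y) = 2 - (-2)*2*y = 2 - (-4)*y = 2 + 4*y)
-20596*(-1/(111*(1/((-4)²) + a(X(0, -5))))) = -20596*(-1/(111*(1/((-4)²) + (2 + 4*((-4 + 0)*(-4 - 5)))))) = -20596*(-1/(111*(1/16 + (2 + 4*(-4*(-9)))))) = -20596*(-1/(111*(1/16 + (2 + 4*36)))) = -20596*(-1/(111*(1/16 + (2 + 144)))) = -20596*(-1/(111*(1/16 + 146))) = -20596/((2337/16)*(-111)) = -20596/(-259407/16) = -20596*(-16/259407) = 17344/13653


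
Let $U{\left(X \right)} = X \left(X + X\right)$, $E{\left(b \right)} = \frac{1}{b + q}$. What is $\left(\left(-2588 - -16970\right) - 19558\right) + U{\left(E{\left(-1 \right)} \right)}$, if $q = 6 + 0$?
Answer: $- \frac{129398}{25} \approx -5175.9$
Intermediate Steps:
$q = 6$
$E{\left(b \right)} = \frac{1}{6 + b}$ ($E{\left(b \right)} = \frac{1}{b + 6} = \frac{1}{6 + b}$)
$U{\left(X \right)} = 2 X^{2}$ ($U{\left(X \right)} = X 2 X = 2 X^{2}$)
$\left(\left(-2588 - -16970\right) - 19558\right) + U{\left(E{\left(-1 \right)} \right)} = \left(\left(-2588 - -16970\right) - 19558\right) + 2 \left(\frac{1}{6 - 1}\right)^{2} = \left(\left(-2588 + 16970\right) - 19558\right) + 2 \left(\frac{1}{5}\right)^{2} = \left(14382 - 19558\right) + \frac{2}{25} = -5176 + 2 \cdot \frac{1}{25} = -5176 + \frac{2}{25} = - \frac{129398}{25}$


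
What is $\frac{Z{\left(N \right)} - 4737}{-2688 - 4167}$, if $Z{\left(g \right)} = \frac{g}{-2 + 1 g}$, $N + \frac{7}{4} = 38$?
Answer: $\frac{648824}{939135} \approx 0.69087$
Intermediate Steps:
$N = \frac{145}{4}$ ($N = - \frac{7}{4} + 38 = \frac{145}{4} \approx 36.25$)
$Z{\left(g \right)} = \frac{g}{-2 + g}$
$\frac{Z{\left(N \right)} - 4737}{-2688 - 4167} = \frac{\frac{145}{4 \left(-2 + \frac{145}{4}\right)} - 4737}{-2688 - 4167} = \frac{\frac{145}{4 \cdot \frac{137}{4}} - 4737}{-6855} = \left(\frac{145}{4} \cdot \frac{4}{137} - 4737\right) \left(- \frac{1}{6855}\right) = \left(\frac{145}{137} - 4737\right) \left(- \frac{1}{6855}\right) = \left(- \frac{648824}{137}\right) \left(- \frac{1}{6855}\right) = \frac{648824}{939135}$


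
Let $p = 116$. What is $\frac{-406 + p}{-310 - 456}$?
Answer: $\frac{145}{383} \approx 0.37859$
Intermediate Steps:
$\frac{-406 + p}{-310 - 456} = \frac{-406 + 116}{-310 - 456} = - \frac{290}{-766} = \left(-290\right) \left(- \frac{1}{766}\right) = \frac{145}{383}$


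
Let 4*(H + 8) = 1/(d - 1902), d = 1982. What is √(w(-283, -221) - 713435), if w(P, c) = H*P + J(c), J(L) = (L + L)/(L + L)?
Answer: I*√1137873415/40 ≈ 843.31*I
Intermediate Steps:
J(L) = 1 (J(L) = (2*L)/((2*L)) = (2*L)*(1/(2*L)) = 1)
H = -2559/320 (H = -8 + 1/(4*(1982 - 1902)) = -8 + (¼)/80 = -8 + (¼)*(1/80) = -8 + 1/320 = -2559/320 ≈ -7.9969)
w(P, c) = 1 - 2559*P/320 (w(P, c) = -2559*P/320 + 1 = 1 - 2559*P/320)
√(w(-283, -221) - 713435) = √((1 - 2559/320*(-283)) - 713435) = √((1 + 724197/320) - 713435) = √(724517/320 - 713435) = √(-227574683/320) = I*√1137873415/40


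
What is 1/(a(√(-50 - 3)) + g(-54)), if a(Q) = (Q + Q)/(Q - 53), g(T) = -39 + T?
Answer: -2510/233339 + I*√53/233339 ≈ -0.010757 + 3.12e-5*I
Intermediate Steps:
a(Q) = 2*Q/(-53 + Q) (a(Q) = (2*Q)/(-53 + Q) = 2*Q/(-53 + Q))
1/(a(√(-50 - 3)) + g(-54)) = 1/(2*√(-50 - 3)/(-53 + √(-50 - 3)) + (-39 - 54)) = 1/(2*√(-53)/(-53 + √(-53)) - 93) = 1/(2*(I*√53)/(-53 + I*√53) - 93) = 1/(2*I*√53/(-53 + I*√53) - 93) = 1/(-93 + 2*I*√53/(-53 + I*√53))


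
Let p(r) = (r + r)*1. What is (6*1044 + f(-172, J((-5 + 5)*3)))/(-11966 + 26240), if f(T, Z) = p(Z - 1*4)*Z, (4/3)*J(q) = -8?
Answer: 1064/2379 ≈ 0.44725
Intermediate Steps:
J(q) = -6 (J(q) = (¾)*(-8) = -6)
p(r) = 2*r (p(r) = (2*r)*1 = 2*r)
f(T, Z) = Z*(-8 + 2*Z) (f(T, Z) = (2*(Z - 1*4))*Z = (2*(Z - 4))*Z = (2*(-4 + Z))*Z = (-8 + 2*Z)*Z = Z*(-8 + 2*Z))
(6*1044 + f(-172, J((-5 + 5)*3)))/(-11966 + 26240) = (6*1044 + 2*(-6)*(-4 - 6))/(-11966 + 26240) = (6264 + 2*(-6)*(-10))/14274 = (6264 + 120)*(1/14274) = 6384*(1/14274) = 1064/2379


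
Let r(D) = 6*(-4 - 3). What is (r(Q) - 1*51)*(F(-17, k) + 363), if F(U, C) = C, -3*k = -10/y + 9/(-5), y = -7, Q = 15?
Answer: -1181968/35 ≈ -33771.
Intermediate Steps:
r(D) = -42 (r(D) = 6*(-7) = -42)
k = 13/105 (k = -(-10/(-7) + 9/(-5))/3 = -(-10*(-⅐) + 9*(-⅕))/3 = -(10/7 - 9/5)/3 = -⅓*(-13/35) = 13/105 ≈ 0.12381)
(r(Q) - 1*51)*(F(-17, k) + 363) = (-42 - 1*51)*(13/105 + 363) = (-42 - 51)*(38128/105) = -93*38128/105 = -1181968/35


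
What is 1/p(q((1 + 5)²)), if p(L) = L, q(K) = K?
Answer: 1/36 ≈ 0.027778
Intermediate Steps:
1/p(q((1 + 5)²)) = 1/((1 + 5)²) = 1/(6²) = 1/36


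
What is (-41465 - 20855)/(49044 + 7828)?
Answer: -7790/7109 ≈ -1.0958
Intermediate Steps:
(-41465 - 20855)/(49044 + 7828) = -62320/56872 = -62320*1/56872 = -7790/7109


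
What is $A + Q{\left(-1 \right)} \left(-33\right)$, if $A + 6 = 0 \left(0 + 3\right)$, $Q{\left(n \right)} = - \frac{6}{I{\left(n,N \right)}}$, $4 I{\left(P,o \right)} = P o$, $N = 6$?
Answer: $-138$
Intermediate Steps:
$I{\left(P,o \right)} = \frac{P o}{4}$
$Q{\left(n \right)} = - \frac{4}{n}$ ($Q{\left(n \right)} = - \frac{6}{\frac{1}{4} n 6} = - \frac{6}{\frac{3}{2} n} = - 6 \frac{2}{3 n} = - \frac{4}{n}$)
$A = -6$ ($A = -6 + 0 \left(0 + 3\right) = -6 + 0 \cdot 3 = -6 + 0 = -6$)
$A + Q{\left(-1 \right)} \left(-33\right) = -6 + - \frac{4}{-1} \left(-33\right) = -6 + \left(-4\right) \left(-1\right) \left(-33\right) = -6 + 4 \left(-33\right) = -6 - 132 = -138$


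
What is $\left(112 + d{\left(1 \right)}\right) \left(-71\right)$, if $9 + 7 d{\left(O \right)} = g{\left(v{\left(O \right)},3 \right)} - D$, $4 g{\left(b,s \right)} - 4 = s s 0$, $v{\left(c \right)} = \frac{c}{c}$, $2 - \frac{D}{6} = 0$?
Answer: $- \frac{54244}{7} \approx -7749.1$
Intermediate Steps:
$D = 12$ ($D = 12 - 0 = 12 + 0 = 12$)
$v{\left(c \right)} = 1$
$g{\left(b,s \right)} = 1$ ($g{\left(b,s \right)} = 1 + \frac{s s 0}{4} = 1 + \frac{s^{2} \cdot 0}{4} = 1 + \frac{1}{4} \cdot 0 = 1 + 0 = 1$)
$d{\left(O \right)} = - \frac{20}{7}$ ($d{\left(O \right)} = - \frac{9}{7} + \frac{1 - 12}{7} = - \frac{9}{7} + \frac{1}{7} \left(-11\right) = - \frac{9}{7} - \frac{11}{7} = - \frac{20}{7}$)
$\left(112 + d{\left(1 \right)}\right) \left(-71\right) = \left(112 - \frac{20}{7}\right) \left(-71\right) = \frac{764}{7} \left(-71\right) = - \frac{54244}{7}$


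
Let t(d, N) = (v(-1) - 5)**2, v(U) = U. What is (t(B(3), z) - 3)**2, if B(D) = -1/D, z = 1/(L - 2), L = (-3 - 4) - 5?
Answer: 1089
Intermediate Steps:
L = -12 (L = -7 - 5 = -12)
z = -1/14 (z = 1/(-12 - 2) = 1/(-14) = -1/14 ≈ -0.071429)
t(d, N) = 36 (t(d, N) = (-1 - 5)**2 = (-6)**2 = 36)
(t(B(3), z) - 3)**2 = (36 - 3)**2 = 33**2 = 1089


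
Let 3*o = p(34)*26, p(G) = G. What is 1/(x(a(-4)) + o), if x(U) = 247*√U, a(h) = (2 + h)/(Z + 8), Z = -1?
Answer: 714/252629 - 171*I*√14/505258 ≈ 0.0028263 - 0.0012663*I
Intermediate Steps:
a(h) = 2/7 + h/7 (a(h) = (2 + h)/(-1 + 8) = (2 + h)/7 = (2 + h)*(⅐) = 2/7 + h/7)
o = 884/3 (o = (34*26)/3 = (⅓)*884 = 884/3 ≈ 294.67)
1/(x(a(-4)) + o) = 1/(247*√(2/7 + (⅐)*(-4)) + 884/3) = 1/(247*√(2/7 - 4/7) + 884/3) = 1/(247*√(-2/7) + 884/3) = 1/(247*(I*√14/7) + 884/3) = 1/(247*I*√14/7 + 884/3) = 1/(884/3 + 247*I*√14/7)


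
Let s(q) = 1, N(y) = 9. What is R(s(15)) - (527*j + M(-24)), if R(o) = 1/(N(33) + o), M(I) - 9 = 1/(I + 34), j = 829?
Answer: -436892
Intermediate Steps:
M(I) = 9 + 1/(34 + I) (M(I) = 9 + 1/(I + 34) = 9 + 1/(34 + I))
R(o) = 1/(9 + o)
R(s(15)) - (527*j + M(-24)) = 1/(9 + 1) - (527*829 + (307 + 9*(-24))/(34 - 24)) = 1/10 - (436883 + (307 - 216)/10) = 1/10 - (436883 + (1/10)*91) = 1/10 - (436883 + 91/10) = 1/10 - 1*4368921/10 = 1/10 - 4368921/10 = -436892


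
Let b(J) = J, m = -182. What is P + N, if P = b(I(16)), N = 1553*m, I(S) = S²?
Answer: -282390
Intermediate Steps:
N = -282646 (N = 1553*(-182) = -282646)
P = 256 (P = 16² = 256)
P + N = 256 - 282646 = -282390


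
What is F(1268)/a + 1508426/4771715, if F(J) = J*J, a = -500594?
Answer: -3458484446558/1194345949355 ≈ -2.8957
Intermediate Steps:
F(J) = J²
F(1268)/a + 1508426/4771715 = 1268²/(-500594) + 1508426/4771715 = 1607824*(-1/500594) + 1508426*(1/4771715) = -803912/250297 + 1508426/4771715 = -3458484446558/1194345949355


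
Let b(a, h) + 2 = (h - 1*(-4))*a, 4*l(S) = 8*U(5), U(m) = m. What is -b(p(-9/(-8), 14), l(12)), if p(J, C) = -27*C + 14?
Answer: 5098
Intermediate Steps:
l(S) = 10 (l(S) = (8*5)/4 = (¼)*40 = 10)
p(J, C) = 14 - 27*C
b(a, h) = -2 + a*(4 + h) (b(a, h) = -2 + (h - 1*(-4))*a = -2 + (h + 4)*a = -2 + (4 + h)*a = -2 + a*(4 + h))
-b(p(-9/(-8), 14), l(12)) = -(-2 + 4*(14 - 27*14) + (14 - 27*14)*10) = -(-2 + 4*(14 - 378) + (14 - 378)*10) = -(-2 + 4*(-364) - 364*10) = -(-2 - 1456 - 3640) = -1*(-5098) = 5098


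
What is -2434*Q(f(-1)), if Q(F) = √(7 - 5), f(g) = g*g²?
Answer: -2434*√2 ≈ -3442.2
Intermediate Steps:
f(g) = g³
Q(F) = √2
-2434*Q(f(-1)) = -2434*√2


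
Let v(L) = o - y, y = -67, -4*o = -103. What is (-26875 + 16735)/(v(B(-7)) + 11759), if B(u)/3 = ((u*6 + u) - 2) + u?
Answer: -40560/47407 ≈ -0.85557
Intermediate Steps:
o = 103/4 (o = -1/4*(-103) = 103/4 ≈ 25.750)
B(u) = -6 + 24*u (B(u) = 3*(((u*6 + u) - 2) + u) = 3*(((6*u + u) - 2) + u) = 3*((7*u - 2) + u) = 3*((-2 + 7*u) + u) = 3*(-2 + 8*u) = -6 + 24*u)
v(L) = 371/4 (v(L) = 103/4 - 1*(-67) = 103/4 + 67 = 371/4)
(-26875 + 16735)/(v(B(-7)) + 11759) = (-26875 + 16735)/(371/4 + 11759) = -10140/47407/4 = -10140*4/47407 = -40560/47407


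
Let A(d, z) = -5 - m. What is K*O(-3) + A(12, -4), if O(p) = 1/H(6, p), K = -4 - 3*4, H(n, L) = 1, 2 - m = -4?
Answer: -27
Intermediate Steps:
m = 6 (m = 2 - 1*(-4) = 2 + 4 = 6)
A(d, z) = -11 (A(d, z) = -5 - 1*6 = -5 - 6 = -11)
K = -16 (K = -4 - 12 = -16)
O(p) = 1 (O(p) = 1/1 = 1)
K*O(-3) + A(12, -4) = -16*1 - 11 = -16 - 11 = -27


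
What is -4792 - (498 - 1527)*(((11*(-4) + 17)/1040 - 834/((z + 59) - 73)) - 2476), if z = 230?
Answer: -7976578889/3120 ≈ -2.5566e+6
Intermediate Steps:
-4792 - (498 - 1527)*(((11*(-4) + 17)/1040 - 834/((z + 59) - 73)) - 2476) = -4792 - (498 - 1527)*(((11*(-4) + 17)/1040 - 834/((230 + 59) - 73)) - 2476) = -4792 - (-1029)*(((-44 + 17)*(1/1040) - 834/(289 - 73)) - 2476) = -4792 - (-1029)*((-27*1/1040 - 834/216) - 2476) = -4792 - (-1029)*((-27/1040 - 834*1/216) - 2476) = -4792 - (-1029)*((-27/1040 - 139/36) - 2476) = -4792 - (-1029)*(-36383/9360 - 2476) = -4792 - (-1029)*(-23211743)/9360 = -4792 - 1*7961627849/3120 = -4792 - 7961627849/3120 = -7976578889/3120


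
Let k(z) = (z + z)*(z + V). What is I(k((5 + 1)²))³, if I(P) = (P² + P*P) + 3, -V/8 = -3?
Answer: 51998710352496255129627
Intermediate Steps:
V = 24 (V = -8*(-3) = 24)
k(z) = 2*z*(24 + z) (k(z) = (z + z)*(z + 24) = (2*z)*(24 + z) = 2*z*(24 + z))
I(P) = 3 + 2*P² (I(P) = (P² + P²) + 3 = 2*P² + 3 = 3 + 2*P²)
I(k((5 + 1)²))³ = (3 + 2*(2*(5 + 1)²*(24 + (5 + 1)²))²)³ = (3 + 2*(2*6²*(24 + 6²))²)³ = (3 + 2*(2*36*(24 + 36))²)³ = (3 + 2*(2*36*60)²)³ = (3 + 2*4320²)³ = (3 + 2*18662400)³ = (3 + 37324800)³ = 37324803³ = 51998710352496255129627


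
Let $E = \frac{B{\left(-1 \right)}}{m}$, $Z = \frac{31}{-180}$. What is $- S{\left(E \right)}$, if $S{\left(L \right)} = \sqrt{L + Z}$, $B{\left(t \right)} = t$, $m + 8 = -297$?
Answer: $- \frac{i \sqrt{22631}}{366} \approx - 0.41103 i$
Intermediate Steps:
$m = -305$ ($m = -8 - 297 = -305$)
$Z = - \frac{31}{180}$ ($Z = 31 \left(- \frac{1}{180}\right) = - \frac{31}{180} \approx -0.17222$)
$E = \frac{1}{305}$ ($E = - \frac{1}{-305} = \left(-1\right) \left(- \frac{1}{305}\right) = \frac{1}{305} \approx 0.0032787$)
$S{\left(L \right)} = \sqrt{- \frac{31}{180} + L}$ ($S{\left(L \right)} = \sqrt{L - \frac{31}{180}} = \sqrt{- \frac{31}{180} + L}$)
$- S{\left(E \right)} = - \frac{\sqrt{-155 + 900 \cdot \frac{1}{305}}}{30} = - \frac{\sqrt{-155 + \frac{180}{61}}}{30} = - \frac{\sqrt{- \frac{9275}{61}}}{30} = - \frac{\frac{5}{61} i \sqrt{22631}}{30} = - \frac{i \sqrt{22631}}{366}$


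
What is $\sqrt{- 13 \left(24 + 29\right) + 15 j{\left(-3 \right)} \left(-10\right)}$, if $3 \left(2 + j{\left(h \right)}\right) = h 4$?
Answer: $\sqrt{211} \approx 14.526$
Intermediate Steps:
$j{\left(h \right)} = -2 + \frac{4 h}{3}$ ($j{\left(h \right)} = -2 + \frac{h 4}{3} = -2 + \frac{4 h}{3}$)
$\sqrt{- 13 \left(24 + 29\right) + 15 j{\left(-3 \right)} \left(-10\right)} = \sqrt{- 13 \left(24 + 29\right) + 15 \left(-2 + \frac{4}{3} \left(-3\right)\right) \left(-10\right)} = \sqrt{\left(-13\right) 53 + 15 \left(-2 - 4\right) \left(-10\right)} = \sqrt{-689 + 15 \left(-6\right) \left(-10\right)} = \sqrt{-689 - -900} = \sqrt{-689 + 900} = \sqrt{211}$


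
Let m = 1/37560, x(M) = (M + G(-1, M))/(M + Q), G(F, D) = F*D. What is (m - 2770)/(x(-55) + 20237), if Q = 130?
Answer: -104041199/760101720 ≈ -0.13688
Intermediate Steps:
G(F, D) = D*F
x(M) = 0 (x(M) = (M + M*(-1))/(M + 130) = (M - M)/(130 + M) = 0/(130 + M) = 0)
m = 1/37560 ≈ 2.6624e-5
(m - 2770)/(x(-55) + 20237) = (1/37560 - 2770)/(0 + 20237) = -104041199/37560/20237 = -104041199/37560*1/20237 = -104041199/760101720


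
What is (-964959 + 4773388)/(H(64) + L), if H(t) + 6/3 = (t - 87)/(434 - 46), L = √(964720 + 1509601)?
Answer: 1180658691148/372493542223 + 573336135376*√2474321/372493542223 ≈ 2424.3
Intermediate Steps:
L = √2474321 ≈ 1573.0
H(t) = -863/388 + t/388 (H(t) = -2 + (t - 87)/(434 - 46) = -2 + (-87 + t)/388 = -2 + (-87 + t)*(1/388) = -2 + (-87/388 + t/388) = -863/388 + t/388)
(-964959 + 4773388)/(H(64) + L) = (-964959 + 4773388)/((-863/388 + (1/388)*64) + √2474321) = 3808429/((-863/388 + 16/97) + √2474321) = 3808429/(-799/388 + √2474321)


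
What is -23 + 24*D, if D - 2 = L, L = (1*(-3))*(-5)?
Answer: 385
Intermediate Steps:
L = 15 (L = -3*(-5) = 15)
D = 17 (D = 2 + 15 = 17)
-23 + 24*D = -23 + 24*17 = -23 + 408 = 385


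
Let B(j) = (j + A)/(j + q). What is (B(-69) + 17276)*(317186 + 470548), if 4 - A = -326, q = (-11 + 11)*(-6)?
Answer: 312935996574/23 ≈ 1.3606e+10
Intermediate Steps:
q = 0 (q = 0*(-6) = 0)
A = 330 (A = 4 - 1*(-326) = 4 + 326 = 330)
B(j) = (330 + j)/j (B(j) = (j + 330)/(j + 0) = (330 + j)/j)
(B(-69) + 17276)*(317186 + 470548) = ((330 - 69)/(-69) + 17276)*(317186 + 470548) = (-1/69*261 + 17276)*787734 = (-87/23 + 17276)*787734 = (397261/23)*787734 = 312935996574/23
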